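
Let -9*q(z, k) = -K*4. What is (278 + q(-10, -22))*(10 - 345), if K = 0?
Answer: -93130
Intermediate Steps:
q(z, k) = 0 (q(z, k) = -(-1*0)*4/9 = -0*4 = -⅑*0 = 0)
(278 + q(-10, -22))*(10 - 345) = (278 + 0)*(10 - 345) = 278*(-335) = -93130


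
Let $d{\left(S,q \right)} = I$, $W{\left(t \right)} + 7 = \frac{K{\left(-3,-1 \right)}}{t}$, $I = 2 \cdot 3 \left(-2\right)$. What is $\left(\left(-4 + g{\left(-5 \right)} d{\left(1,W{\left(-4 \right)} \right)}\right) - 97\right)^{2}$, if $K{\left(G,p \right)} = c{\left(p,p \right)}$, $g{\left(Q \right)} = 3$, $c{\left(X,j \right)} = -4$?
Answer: $18769$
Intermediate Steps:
$I = -12$ ($I = 6 \left(-2\right) = -12$)
$K{\left(G,p \right)} = -4$
$W{\left(t \right)} = -7 - \frac{4}{t}$
$d{\left(S,q \right)} = -12$
$\left(\left(-4 + g{\left(-5 \right)} d{\left(1,W{\left(-4 \right)} \right)}\right) - 97\right)^{2} = \left(\left(-4 + 3 \left(-12\right)\right) - 97\right)^{2} = \left(\left(-4 - 36\right) - 97\right)^{2} = \left(-40 - 97\right)^{2} = \left(-137\right)^{2} = 18769$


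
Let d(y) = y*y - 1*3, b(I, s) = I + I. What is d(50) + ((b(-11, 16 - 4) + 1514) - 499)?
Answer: 3490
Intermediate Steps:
b(I, s) = 2*I
d(y) = -3 + y² (d(y) = y² - 3 = -3 + y²)
d(50) + ((b(-11, 16 - 4) + 1514) - 499) = (-3 + 50²) + ((2*(-11) + 1514) - 499) = (-3 + 2500) + ((-22 + 1514) - 499) = 2497 + (1492 - 499) = 2497 + 993 = 3490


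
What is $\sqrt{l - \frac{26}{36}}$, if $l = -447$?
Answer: $\frac{i \sqrt{16118}}{6} \approx 21.159 i$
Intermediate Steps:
$\sqrt{l - \frac{26}{36}} = \sqrt{-447 - \frac{26}{36}} = \sqrt{-447 - \frac{13}{18}} = \sqrt{- \frac{8059}{18}} = \frac{i \sqrt{16118}}{6}$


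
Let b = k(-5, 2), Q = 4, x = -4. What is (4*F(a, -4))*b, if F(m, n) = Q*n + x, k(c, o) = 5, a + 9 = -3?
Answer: -400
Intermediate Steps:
a = -12 (a = -9 - 3 = -12)
b = 5
F(m, n) = -4 + 4*n (F(m, n) = 4*n - 4 = -4 + 4*n)
(4*F(a, -4))*b = (4*(-4 + 4*(-4)))*5 = (4*(-4 - 16))*5 = (4*(-20))*5 = -80*5 = -400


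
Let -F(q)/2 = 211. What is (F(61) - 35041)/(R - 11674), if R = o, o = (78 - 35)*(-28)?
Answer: 35463/12878 ≈ 2.7538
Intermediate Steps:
F(q) = -422 (F(q) = -2*211 = -422)
o = -1204 (o = 43*(-28) = -1204)
R = -1204
(F(61) - 35041)/(R - 11674) = (-422 - 35041)/(-1204 - 11674) = -35463/(-12878) = -35463*(-1/12878) = 35463/12878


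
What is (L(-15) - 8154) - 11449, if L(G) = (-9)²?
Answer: -19522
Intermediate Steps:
L(G) = 81
(L(-15) - 8154) - 11449 = (81 - 8154) - 11449 = -8073 - 11449 = -19522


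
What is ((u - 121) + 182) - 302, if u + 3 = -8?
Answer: -252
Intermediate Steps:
u = -11 (u = -3 - 8 = -11)
((u - 121) + 182) - 302 = ((-11 - 121) + 182) - 302 = (-132 + 182) - 302 = 50 - 302 = -252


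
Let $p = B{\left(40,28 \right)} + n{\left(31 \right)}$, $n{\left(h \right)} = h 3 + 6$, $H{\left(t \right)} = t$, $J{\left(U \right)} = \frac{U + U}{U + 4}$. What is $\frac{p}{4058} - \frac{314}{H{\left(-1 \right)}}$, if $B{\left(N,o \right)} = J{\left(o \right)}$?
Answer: $\frac{5097251}{16232} \approx 314.02$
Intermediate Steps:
$J{\left(U \right)} = \frac{2 U}{4 + U}$
$B{\left(N,o \right)} = \frac{2 o}{4 + o}$
$n{\left(h \right)} = 6 + 3 h$ ($n{\left(h \right)} = 3 h + 6 = 6 + 3 h$)
$p = \frac{403}{4}$ ($p = 2 \cdot 28 \frac{1}{4 + 28} + \left(6 + 3 \cdot 31\right) = 2 \cdot 28 \cdot \frac{1}{32} + \left(6 + 93\right) = 2 \cdot 28 \cdot \frac{1}{32} + 99 = \frac{7}{4} + 99 = \frac{403}{4} \approx 100.75$)
$\frac{p}{4058} - \frac{314}{H{\left(-1 \right)}} = \frac{403}{4 \cdot 4058} - \frac{314}{-1} = \frac{403}{4} \cdot \frac{1}{4058} - -314 = \frac{403}{16232} + 314 = \frac{5097251}{16232}$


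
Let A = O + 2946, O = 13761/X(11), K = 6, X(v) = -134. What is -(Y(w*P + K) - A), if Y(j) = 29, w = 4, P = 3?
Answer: 377117/134 ≈ 2814.3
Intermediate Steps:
O = -13761/134 (O = 13761/(-134) = 13761*(-1/134) = -13761/134 ≈ -102.69)
A = 381003/134 (A = -13761/134 + 2946 = 381003/134 ≈ 2843.3)
-(Y(w*P + K) - A) = -(29 - 1*381003/134) = -(29 - 381003/134) = -1*(-377117/134) = 377117/134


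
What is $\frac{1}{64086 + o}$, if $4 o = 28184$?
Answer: $\frac{1}{71132} \approx 1.4058 \cdot 10^{-5}$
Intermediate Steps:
$o = 7046$ ($o = \frac{1}{4} \cdot 28184 = 7046$)
$\frac{1}{64086 + o} = \frac{1}{64086 + 7046} = \frac{1}{71132}$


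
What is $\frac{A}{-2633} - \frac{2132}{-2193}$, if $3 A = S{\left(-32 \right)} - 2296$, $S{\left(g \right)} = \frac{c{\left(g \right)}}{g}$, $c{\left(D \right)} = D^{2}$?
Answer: $\frac{7315324}{5774169} \approx 1.2669$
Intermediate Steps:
$S{\left(g \right)} = g$ ($S{\left(g \right)} = \frac{g^{2}}{g} = g$)
$A = -776$ ($A = \frac{-32 - 2296}{3} = \frac{1}{3} \left(-2328\right) = -776$)
$\frac{A}{-2633} - \frac{2132}{-2193} = - \frac{776}{-2633} - \frac{2132}{-2193} = \left(-776\right) \left(- \frac{1}{2633}\right) - - \frac{2132}{2193} = \frac{776}{2633} + \frac{2132}{2193} = \frac{7315324}{5774169}$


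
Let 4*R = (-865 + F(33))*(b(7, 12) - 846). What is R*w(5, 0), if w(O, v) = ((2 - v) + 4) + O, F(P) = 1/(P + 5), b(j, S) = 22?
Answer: 37240577/19 ≈ 1.9600e+6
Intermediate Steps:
F(P) = 1/(5 + P)
w(O, v) = 6 + O - v (w(O, v) = (6 - v) + O = 6 + O - v)
R = 3385507/19 (R = ((-865 + 1/(5 + 33))*(22 - 846))/4 = ((-865 + 1/38)*(-824))/4 = (-32869/38*(-824))/4 = (1/4)*(13542028/19) = 3385507/19 ≈ 1.7818e+5)
R*w(5, 0) = 3385507*(6 + 5 - 1*0)/19 = 3385507*(6 + 5 + 0)/19 = (3385507/19)*11 = 37240577/19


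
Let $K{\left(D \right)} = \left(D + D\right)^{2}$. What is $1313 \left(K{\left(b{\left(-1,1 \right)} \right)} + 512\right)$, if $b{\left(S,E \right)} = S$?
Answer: $677508$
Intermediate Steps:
$K{\left(D \right)} = 4 D^{2}$ ($K{\left(D \right)} = \left(2 D\right)^{2} = 4 D^{2}$)
$1313 \left(K{\left(b{\left(-1,1 \right)} \right)} + 512\right) = 1313 \left(4 \left(-1\right)^{2} + 512\right) = 1313 \left(4 \cdot 1 + 512\right) = 1313 \left(4 + 512\right) = 1313 \cdot 516 = 677508$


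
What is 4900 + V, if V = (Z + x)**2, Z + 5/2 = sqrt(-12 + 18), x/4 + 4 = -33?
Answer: 110225/4 - 301*sqrt(6) ≈ 26819.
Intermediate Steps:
x = -148 (x = -16 + 4*(-33) = -16 - 132 = -148)
Z = -5/2 + sqrt(6) (Z = -5/2 + sqrt(-12 + 18) = -5/2 + sqrt(6) ≈ -0.050510)
V = (-301/2 + sqrt(6))**2 (V = ((-5/2 + sqrt(6)) - 148)**2 = (-301/2 + sqrt(6))**2 ≈ 21919.)
4900 + V = 4900 + (90625/4 - 301*sqrt(6)) = 110225/4 - 301*sqrt(6)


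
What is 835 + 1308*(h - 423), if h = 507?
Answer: 110707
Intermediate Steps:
835 + 1308*(h - 423) = 835 + 1308*(507 - 423) = 835 + 1308*84 = 835 + 109872 = 110707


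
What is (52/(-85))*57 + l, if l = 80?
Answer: 3836/85 ≈ 45.129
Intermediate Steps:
(52/(-85))*57 + l = (52/(-85))*57 + 80 = (52*(-1/85))*57 + 80 = -52/85*57 + 80 = -2964/85 + 80 = 3836/85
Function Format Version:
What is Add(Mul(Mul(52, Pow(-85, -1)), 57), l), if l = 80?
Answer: Rational(3836, 85) ≈ 45.129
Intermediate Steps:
Add(Mul(Mul(52, Pow(-85, -1)), 57), l) = Add(Mul(Mul(52, Pow(-85, -1)), 57), 80) = Add(Mul(Mul(52, Rational(-1, 85)), 57), 80) = Add(Mul(Rational(-52, 85), 57), 80) = Add(Rational(-2964, 85), 80) = Rational(3836, 85)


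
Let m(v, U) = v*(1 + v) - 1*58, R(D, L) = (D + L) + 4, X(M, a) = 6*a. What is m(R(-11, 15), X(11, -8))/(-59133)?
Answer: -14/59133 ≈ -0.00023675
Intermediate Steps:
R(D, L) = 4 + D + L
m(v, U) = -58 + v*(1 + v) (m(v, U) = v*(1 + v) - 58 = -58 + v*(1 + v))
m(R(-11, 15), X(11, -8))/(-59133) = (-58 + (4 - 11 + 15) + (4 - 11 + 15)²)/(-59133) = (-58 + 8 + 8²)*(-1/59133) = (-58 + 8 + 64)*(-1/59133) = 14*(-1/59133) = -14/59133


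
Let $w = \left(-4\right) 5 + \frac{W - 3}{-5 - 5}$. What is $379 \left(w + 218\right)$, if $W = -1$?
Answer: $\frac{375968}{5} \approx 75194.0$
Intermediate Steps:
$w = - \frac{98}{5}$ ($w = \left(-4\right) 5 + \frac{-1 - 3}{-5 - 5} = -20 - \frac{4}{-10} = -20 - - \frac{2}{5} = -20 + \frac{2}{5} = - \frac{98}{5} \approx -19.6$)
$379 \left(w + 218\right) = 379 \left(- \frac{98}{5} + 218\right) = 379 \cdot \frac{992}{5} = \frac{375968}{5}$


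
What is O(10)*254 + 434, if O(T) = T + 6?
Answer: 4498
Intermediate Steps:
O(T) = 6 + T
O(10)*254 + 434 = (6 + 10)*254 + 434 = 16*254 + 434 = 4064 + 434 = 4498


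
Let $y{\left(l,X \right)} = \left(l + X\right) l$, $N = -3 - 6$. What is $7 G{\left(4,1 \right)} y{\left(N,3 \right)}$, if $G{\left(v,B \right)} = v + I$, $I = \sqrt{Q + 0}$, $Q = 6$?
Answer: $1512 + 378 \sqrt{6} \approx 2437.9$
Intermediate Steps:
$I = \sqrt{6}$ ($I = \sqrt{6 + 0} = \sqrt{6} \approx 2.4495$)
$N = -9$ ($N = -3 - 6 = -9$)
$G{\left(v,B \right)} = v + \sqrt{6}$
$y{\left(l,X \right)} = l \left(X + l\right)$ ($y{\left(l,X \right)} = \left(X + l\right) l = l \left(X + l\right)$)
$7 G{\left(4,1 \right)} y{\left(N,3 \right)} = 7 \left(4 + \sqrt{6}\right) \left(- 9 \left(3 - 9\right)\right) = \left(28 + 7 \sqrt{6}\right) \left(\left(-9\right) \left(-6\right)\right) = \left(28 + 7 \sqrt{6}\right) 54 = 1512 + 378 \sqrt{6}$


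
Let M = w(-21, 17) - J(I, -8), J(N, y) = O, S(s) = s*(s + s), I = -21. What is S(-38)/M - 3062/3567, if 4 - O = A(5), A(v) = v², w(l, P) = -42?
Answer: -3455266/24969 ≈ -138.38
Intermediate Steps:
O = -21 (O = 4 - 1*5² = 4 - 1*25 = 4 - 25 = -21)
S(s) = 2*s² (S(s) = s*(2*s) = 2*s²)
J(N, y) = -21
M = -21 (M = -42 - 1*(-21) = -42 + 21 = -21)
S(-38)/M - 3062/3567 = (2*(-38)²)/(-21) - 3062/3567 = (2*1444)*(-1/21) - 3062*1/3567 = 2888*(-1/21) - 3062/3567 = -2888/21 - 3062/3567 = -3455266/24969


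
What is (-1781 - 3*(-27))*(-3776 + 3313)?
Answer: 787100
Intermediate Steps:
(-1781 - 3*(-27))*(-3776 + 3313) = (-1781 + 81)*(-463) = -1700*(-463) = 787100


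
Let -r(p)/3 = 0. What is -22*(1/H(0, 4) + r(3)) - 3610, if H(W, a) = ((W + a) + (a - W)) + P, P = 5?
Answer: -46952/13 ≈ -3611.7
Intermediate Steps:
r(p) = 0 (r(p) = -3*0 = 0)
H(W, a) = 5 + 2*a (H(W, a) = ((W + a) + (a - W)) + 5 = 2*a + 5 = 5 + 2*a)
-22*(1/H(0, 4) + r(3)) - 3610 = -22*(1/(5 + 2*4) + 0) - 3610 = -22*(1/(5 + 8) + 0) - 3610 = -22*(1/13 + 0) - 3610 = -22*1/13 - 3610 = -22/13 - 3610 = -46952/13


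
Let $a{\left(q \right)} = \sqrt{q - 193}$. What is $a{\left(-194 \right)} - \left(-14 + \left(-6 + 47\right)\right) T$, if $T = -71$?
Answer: $1917 + 3 i \sqrt{43} \approx 1917.0 + 19.672 i$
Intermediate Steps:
$a{\left(q \right)} = \sqrt{-193 + q}$
$a{\left(-194 \right)} - \left(-14 + \left(-6 + 47\right)\right) T = \sqrt{-193 - 194} - \left(-14 + \left(-6 + 47\right)\right) \left(-71\right) = \sqrt{-387} - \left(-14 + 41\right) \left(-71\right) = 3 i \sqrt{43} - 27 \left(-71\right) = 3 i \sqrt{43} - -1917 = 3 i \sqrt{43} + 1917 = 1917 + 3 i \sqrt{43}$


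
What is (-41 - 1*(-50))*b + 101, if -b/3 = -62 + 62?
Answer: 101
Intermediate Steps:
b = 0 (b = -3*(-62 + 62) = -3*0 = 0)
(-41 - 1*(-50))*b + 101 = (-41 - 1*(-50))*0 + 101 = (-41 + 50)*0 + 101 = 9*0 + 101 = 0 + 101 = 101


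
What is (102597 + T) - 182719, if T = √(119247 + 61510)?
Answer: -80122 + √180757 ≈ -79697.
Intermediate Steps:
T = √180757 ≈ 425.16
(102597 + T) - 182719 = (102597 + √180757) - 182719 = -80122 + √180757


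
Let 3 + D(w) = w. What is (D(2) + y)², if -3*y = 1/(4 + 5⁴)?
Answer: 3564544/3560769 ≈ 1.0011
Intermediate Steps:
D(w) = -3 + w
y = -1/1887 (y = -1/(3*(4 + 5⁴)) = -1/(3*(4 + 625)) = -⅓/629 = -⅓*1/629 = -1/1887 ≈ -0.00052994)
(D(2) + y)² = ((-3 + 2) - 1/1887)² = (-1 - 1/1887)² = (-1888/1887)² = 3564544/3560769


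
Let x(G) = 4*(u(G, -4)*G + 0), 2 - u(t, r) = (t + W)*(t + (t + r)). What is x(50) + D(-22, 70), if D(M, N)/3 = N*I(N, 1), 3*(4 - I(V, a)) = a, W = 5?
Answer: -1054830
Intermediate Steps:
I(V, a) = 4 - a/3
u(t, r) = 2 - (5 + t)*(r + 2*t) (u(t, r) = 2 - (t + 5)*(t + (t + r)) = 2 - (5 + t)*(t + (r + t)) = 2 - (5 + t)*(r + 2*t))
D(M, N) = 11*N (D(M, N) = 3*(N*(4 - 1/3*1)) = 3*(N*(4 - 1/3)) = 3*(N*(11/3)) = 3*(11*N/3) = 11*N)
x(G) = 4*G*(22 - 6*G - 2*G**2) (x(G) = 4*((2 - 10*G - 5*(-4) - 2*G**2 - 1*(-4)*G)*G + 0) = 4*((2 - 10*G + 20 - 2*G**2 + 4*G)*G + 0) = 4*((22 - 6*G - 2*G**2)*G + 0) = 4*(G*(22 - 6*G - 2*G**2) + 0) = 4*(G*(22 - 6*G - 2*G**2)) = 4*G*(22 - 6*G - 2*G**2))
x(50) + D(-22, 70) = 8*50*(11 - 1*50**2 - 3*50) + 11*70 = 8*50*(11 - 1*2500 - 150) + 770 = 8*50*(11 - 2500 - 150) + 770 = 8*50*(-2639) + 770 = -1055600 + 770 = -1054830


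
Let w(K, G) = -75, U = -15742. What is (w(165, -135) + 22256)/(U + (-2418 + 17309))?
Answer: -22181/851 ≈ -26.065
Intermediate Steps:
(w(165, -135) + 22256)/(U + (-2418 + 17309)) = (-75 + 22256)/(-15742 + (-2418 + 17309)) = 22181/(-15742 + 14891) = 22181/(-851) = 22181*(-1/851) = -22181/851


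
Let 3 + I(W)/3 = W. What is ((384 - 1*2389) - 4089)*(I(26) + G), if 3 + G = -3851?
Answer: 23065790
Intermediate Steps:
G = -3854 (G = -3 - 3851 = -3854)
I(W) = -9 + 3*W
((384 - 1*2389) - 4089)*(I(26) + G) = ((384 - 1*2389) - 4089)*((-9 + 3*26) - 3854) = ((384 - 2389) - 4089)*((-9 + 78) - 3854) = (-2005 - 4089)*(69 - 3854) = -6094*(-3785) = 23065790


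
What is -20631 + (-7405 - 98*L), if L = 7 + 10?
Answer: -29702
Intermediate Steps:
L = 17
-20631 + (-7405 - 98*L) = -20631 + (-7405 - 98*17) = -20631 + (-7405 - 1666) = -20631 - 9071 = -29702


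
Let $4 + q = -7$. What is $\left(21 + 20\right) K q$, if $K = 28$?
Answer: $-12628$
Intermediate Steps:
$q = -11$ ($q = -4 - 7 = -11$)
$\left(21 + 20\right) K q = \left(21 + 20\right) 28 \left(-11\right) = 41 \cdot 28 \left(-11\right) = 1148 \left(-11\right) = -12628$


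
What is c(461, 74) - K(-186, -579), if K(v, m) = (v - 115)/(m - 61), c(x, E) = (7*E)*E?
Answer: 24532179/640 ≈ 38332.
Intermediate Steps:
c(x, E) = 7*E**2
K(v, m) = (-115 + v)/(-61 + m)
c(461, 74) - K(-186, -579) = 7*74**2 - (-115 - 186)/(-61 - 579) = 7*5476 - (-301)/(-640) = 38332 - (-1)*(-301)/640 = 38332 - 1*301/640 = 38332 - 301/640 = 24532179/640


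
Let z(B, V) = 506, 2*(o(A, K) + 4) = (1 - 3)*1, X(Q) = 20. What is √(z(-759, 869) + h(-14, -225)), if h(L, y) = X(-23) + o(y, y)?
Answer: √521 ≈ 22.825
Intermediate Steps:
o(A, K) = -5 (o(A, K) = -4 + ((1 - 3)*1)/2 = -4 + (-2*1)/2 = -4 + (½)*(-2) = -4 - 1 = -5)
h(L, y) = 15 (h(L, y) = 20 - 5 = 15)
√(z(-759, 869) + h(-14, -225)) = √(506 + 15) = √521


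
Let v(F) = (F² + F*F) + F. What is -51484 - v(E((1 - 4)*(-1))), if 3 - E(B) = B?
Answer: -51484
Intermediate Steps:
E(B) = 3 - B
v(F) = F + 2*F² (v(F) = (F² + F²) + F = 2*F² + F = F + 2*F²)
-51484 - v(E((1 - 4)*(-1))) = -51484 - (3 - (1 - 4)*(-1))*(1 + 2*(3 - (1 - 4)*(-1))) = -51484 - (3 - (-3)*(-1))*(1 + 2*(3 - (-3)*(-1))) = -51484 - (3 - 1*3)*(1 + 2*(3 - 1*3)) = -51484 - (3 - 3)*(1 + 2*(3 - 3)) = -51484 - 0*(1 + 2*0) = -51484 - 0*(1 + 0) = -51484 - 0 = -51484 - 1*0 = -51484 + 0 = -51484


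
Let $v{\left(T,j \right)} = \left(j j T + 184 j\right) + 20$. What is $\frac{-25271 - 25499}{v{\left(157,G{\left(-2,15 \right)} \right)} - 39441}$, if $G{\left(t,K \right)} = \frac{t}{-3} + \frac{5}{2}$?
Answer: $\frac{1827720}{1341503} \approx 1.3624$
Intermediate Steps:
$G{\left(t,K \right)} = \frac{5}{2} - \frac{t}{3}$ ($G{\left(t,K \right)} = t \left(- \frac{1}{3}\right) + 5 \cdot \frac{1}{2} = - \frac{t}{3} + \frac{5}{2} = \frac{5}{2} - \frac{t}{3}$)
$v{\left(T,j \right)} = 20 + 184 j + T j^{2}$ ($v{\left(T,j \right)} = \left(j^{2} T + 184 j\right) + 20 = \left(T j^{2} + 184 j\right) + 20 = \left(184 j + T j^{2}\right) + 20 = 20 + 184 j + T j^{2}$)
$\frac{-25271 - 25499}{v{\left(157,G{\left(-2,15 \right)} \right)} - 39441} = \frac{-25271 - 25499}{\left(20 + 184 \left(\frac{5}{2} - - \frac{2}{3}\right) + 157 \left(\frac{5}{2} - - \frac{2}{3}\right)^{2}\right) - 39441} = - \frac{50770}{\left(20 + 184 \left(\frac{5}{2} + \frac{2}{3}\right) + 157 \left(\frac{5}{2} + \frac{2}{3}\right)^{2}\right) - 39441} = - \frac{50770}{\left(20 + 184 \cdot \frac{19}{6} + 157 \left(\frac{19}{6}\right)^{2}\right) - 39441} = - \frac{50770}{\left(20 + \frac{1748}{3} + 157 \cdot \frac{361}{36}\right) - 39441} = - \frac{50770}{\left(20 + \frac{1748}{3} + \frac{56677}{36}\right) - 39441} = - \frac{50770}{\frac{78373}{36} - 39441} = - \frac{50770}{- \frac{1341503}{36}} = \left(-50770\right) \left(- \frac{36}{1341503}\right) = \frac{1827720}{1341503}$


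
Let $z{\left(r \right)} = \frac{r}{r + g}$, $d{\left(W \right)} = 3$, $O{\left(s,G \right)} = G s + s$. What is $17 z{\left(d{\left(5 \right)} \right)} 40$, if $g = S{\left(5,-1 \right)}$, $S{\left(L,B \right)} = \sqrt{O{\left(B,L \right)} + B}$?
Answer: $\frac{765}{2} - \frac{255 i \sqrt{7}}{2} \approx 382.5 - 337.33 i$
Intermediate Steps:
$O{\left(s,G \right)} = s + G s$
$S{\left(L,B \right)} = \sqrt{B + B \left(1 + L\right)}$ ($S{\left(L,B \right)} = \sqrt{B \left(1 + L\right) + B} = \sqrt{B + B \left(1 + L\right)}$)
$g = i \sqrt{7}$ ($g = \sqrt{- (2 + 5)} = \sqrt{\left(-1\right) 7} = \sqrt{-7} = i \sqrt{7} \approx 2.6458 i$)
$z{\left(r \right)} = \frac{r}{r + i \sqrt{7}}$
$17 z{\left(d{\left(5 \right)} \right)} 40 = 17 \frac{3}{3 + i \sqrt{7}} \cdot 40 = \frac{51}{3 + i \sqrt{7}} \cdot 40 = \frac{2040}{3 + i \sqrt{7}}$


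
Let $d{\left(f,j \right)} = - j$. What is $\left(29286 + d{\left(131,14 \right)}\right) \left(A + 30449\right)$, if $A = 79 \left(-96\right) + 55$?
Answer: $670914240$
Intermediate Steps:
$A = -7529$ ($A = -7584 + 55 = -7529$)
$\left(29286 + d{\left(131,14 \right)}\right) \left(A + 30449\right) = \left(29286 - 14\right) \left(-7529 + 30449\right) = \left(29286 - 14\right) 22920 = 29272 \cdot 22920 = 670914240$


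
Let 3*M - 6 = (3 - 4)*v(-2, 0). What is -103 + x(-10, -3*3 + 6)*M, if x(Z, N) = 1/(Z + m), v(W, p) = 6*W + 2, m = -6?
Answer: -310/3 ≈ -103.33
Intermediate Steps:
v(W, p) = 2 + 6*W
x(Z, N) = 1/(-6 + Z) (x(Z, N) = 1/(Z - 6) = 1/(-6 + Z))
M = 16/3 (M = 2 + ((3 - 4)*(2 + 6*(-2)))/3 = 2 + (-(2 - 12))/3 = 2 + (-1*(-10))/3 = 2 + (1/3)*10 = 2 + 10/3 = 16/3 ≈ 5.3333)
-103 + x(-10, -3*3 + 6)*M = -103 + (16/3)/(-6 - 10) = -103 + (16/3)/(-16) = -103 - 1/16*16/3 = -103 - 1/3 = -310/3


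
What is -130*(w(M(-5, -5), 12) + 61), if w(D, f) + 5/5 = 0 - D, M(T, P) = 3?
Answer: -7410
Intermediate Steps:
w(D, f) = -1 - D (w(D, f) = -1 + (0 - D) = -1 - D)
-130*(w(M(-5, -5), 12) + 61) = -130*((-1 - 1*3) + 61) = -130*((-1 - 3) + 61) = -130*(-4 + 61) = -130*57 = -7410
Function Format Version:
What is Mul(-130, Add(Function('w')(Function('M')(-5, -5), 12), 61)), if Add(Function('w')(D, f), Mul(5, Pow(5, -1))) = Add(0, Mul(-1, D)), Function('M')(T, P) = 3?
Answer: -7410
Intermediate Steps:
Function('w')(D, f) = Add(-1, Mul(-1, D)) (Function('w')(D, f) = Add(-1, Add(0, Mul(-1, D))) = Add(-1, Mul(-1, D)))
Mul(-130, Add(Function('w')(Function('M')(-5, -5), 12), 61)) = Mul(-130, Add(Add(-1, Mul(-1, 3)), 61)) = Mul(-130, Add(Add(-1, -3), 61)) = Mul(-130, Add(-4, 61)) = Mul(-130, 57) = -7410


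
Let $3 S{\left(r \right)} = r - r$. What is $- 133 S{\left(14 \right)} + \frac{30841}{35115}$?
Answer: $\frac{30841}{35115} \approx 0.87829$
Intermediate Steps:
$S{\left(r \right)} = 0$ ($S{\left(r \right)} = \frac{r - r}{3} = \frac{1}{3} \cdot 0 = 0$)
$- 133 S{\left(14 \right)} + \frac{30841}{35115} = \left(-133\right) 0 + \frac{30841}{35115} = 0 + 30841 \cdot \frac{1}{35115} = 0 + \frac{30841}{35115} = \frac{30841}{35115}$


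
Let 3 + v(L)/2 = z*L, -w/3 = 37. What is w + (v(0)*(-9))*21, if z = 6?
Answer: 1023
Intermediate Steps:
w = -111 (w = -3*37 = -111)
v(L) = -6 + 12*L (v(L) = -6 + 2*(6*L) = -6 + 12*L)
w + (v(0)*(-9))*21 = -111 + ((-6 + 12*0)*(-9))*21 = -111 + ((-6 + 0)*(-9))*21 = -111 - 6*(-9)*21 = -111 + 54*21 = -111 + 1134 = 1023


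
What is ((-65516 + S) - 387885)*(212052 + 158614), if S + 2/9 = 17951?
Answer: -1452659328632/9 ≈ -1.6141e+11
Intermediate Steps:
S = 161557/9 (S = -2/9 + 17951 = 161557/9 ≈ 17951.)
((-65516 + S) - 387885)*(212052 + 158614) = ((-65516 + 161557/9) - 387885)*(212052 + 158614) = (-428087/9 - 387885)*370666 = -3919052/9*370666 = -1452659328632/9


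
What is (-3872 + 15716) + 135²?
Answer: 30069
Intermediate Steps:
(-3872 + 15716) + 135² = 11844 + 18225 = 30069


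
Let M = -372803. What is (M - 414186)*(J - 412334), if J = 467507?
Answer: -43420544097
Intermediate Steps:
(M - 414186)*(J - 412334) = (-372803 - 414186)*(467507 - 412334) = -786989*55173 = -43420544097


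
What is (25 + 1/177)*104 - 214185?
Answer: -37450441/177 ≈ -2.1158e+5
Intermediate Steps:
(25 + 1/177)*104 - 214185 = (4426/177)*104 - 214185 = 460304/177 - 214185 = -37450441/177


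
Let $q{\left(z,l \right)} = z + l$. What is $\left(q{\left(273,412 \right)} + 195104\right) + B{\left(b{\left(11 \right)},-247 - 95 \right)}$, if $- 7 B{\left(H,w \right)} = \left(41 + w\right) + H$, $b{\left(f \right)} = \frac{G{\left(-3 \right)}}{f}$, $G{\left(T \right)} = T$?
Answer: $\frac{15079067}{77} \approx 1.9583 \cdot 10^{5}$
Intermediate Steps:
$b{\left(f \right)} = - \frac{3}{f}$
$B{\left(H,w \right)} = - \frac{41}{7} - \frac{H}{7} - \frac{w}{7}$ ($B{\left(H,w \right)} = - \frac{\left(41 + w\right) + H}{7} = - \frac{41 + H + w}{7} = - \frac{41}{7} - \frac{H}{7} - \frac{w}{7}$)
$q{\left(z,l \right)} = l + z$
$\left(q{\left(273,412 \right)} + 195104\right) + B{\left(b{\left(11 \right)},-247 - 95 \right)} = \left(\left(412 + 273\right) + 195104\right) - \left(\frac{41}{7} + \frac{-247 - 95}{7} + \frac{1}{7} \left(-3\right) \frac{1}{11}\right) = \left(685 + 195104\right) - \left(\frac{41}{7} + \frac{-247 - 95}{7} + \frac{1}{7} \left(-3\right) \frac{1}{11}\right) = 195789 - - \frac{3314}{77} = 195789 + \left(- \frac{41}{7} + \frac{3}{77} + \frac{342}{7}\right) = 195789 + \frac{3314}{77} = \frac{15079067}{77}$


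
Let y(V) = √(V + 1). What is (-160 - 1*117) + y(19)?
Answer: -277 + 2*√5 ≈ -272.53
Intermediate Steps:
y(V) = √(1 + V)
(-160 - 1*117) + y(19) = (-160 - 1*117) + √(1 + 19) = (-160 - 117) + √20 = -277 + 2*√5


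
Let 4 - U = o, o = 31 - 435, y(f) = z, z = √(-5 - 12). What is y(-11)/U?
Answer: I*√17/408 ≈ 0.010106*I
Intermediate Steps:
z = I*√17 (z = √(-17) = I*√17 ≈ 4.1231*I)
y(f) = I*√17
o = -404
U = 408 (U = 4 - 1*(-404) = 4 + 404 = 408)
y(-11)/U = (I*√17)/408 = (I*√17)*(1/408) = I*√17/408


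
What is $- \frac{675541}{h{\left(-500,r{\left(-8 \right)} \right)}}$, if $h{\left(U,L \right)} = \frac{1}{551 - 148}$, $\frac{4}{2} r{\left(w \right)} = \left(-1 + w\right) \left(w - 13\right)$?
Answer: $-272243023$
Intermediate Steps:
$r{\left(w \right)} = \frac{\left(-1 + w\right) \left(-13 + w\right)}{2}$ ($r{\left(w \right)} = \frac{\left(-1 + w\right) \left(w - 13\right)}{2} = \frac{\left(-1 + w\right) \left(-13 + w\right)}{2}$)
$h{\left(U,L \right)} = \frac{1}{403}$
$- \frac{675541}{h{\left(-500,r{\left(-8 \right)} \right)}} = - 675541 \frac{1}{\frac{1}{403}} = \left(-675541\right) 403 = -272243023$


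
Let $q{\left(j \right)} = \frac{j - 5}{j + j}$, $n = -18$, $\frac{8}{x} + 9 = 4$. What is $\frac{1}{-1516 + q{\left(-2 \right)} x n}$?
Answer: $- \frac{5}{7328} \approx -0.00068231$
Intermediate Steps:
$x = - \frac{8}{5}$ ($x = \frac{8}{-9 + 4} = \frac{8}{-5} = 8 \left(- \frac{1}{5}\right) = - \frac{8}{5} \approx -1.6$)
$q{\left(j \right)} = \frac{-5 + j}{2 j}$
$\frac{1}{-1516 + q{\left(-2 \right)} x n} = \frac{1}{-1516 + \frac{-5 - 2}{2 \left(-2\right)} \left(- \frac{8}{5}\right) \left(-18\right)} = \frac{1}{-1516 + \frac{1}{2} \left(- \frac{1}{2}\right) \left(-7\right) \left(- \frac{8}{5}\right) \left(-18\right)} = \frac{1}{-1516 + \frac{7}{4} \left(- \frac{8}{5}\right) \left(-18\right)} = \frac{1}{-1516 - - \frac{252}{5}} = \frac{1}{-1516 + \frac{252}{5}} = \frac{1}{- \frac{7328}{5}} = - \frac{5}{7328}$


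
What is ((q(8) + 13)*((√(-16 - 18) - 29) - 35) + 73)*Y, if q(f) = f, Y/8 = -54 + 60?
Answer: -61008 + 1008*I*√34 ≈ -61008.0 + 5877.6*I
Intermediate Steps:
Y = 48 (Y = 8*(-54 + 60) = 8*6 = 48)
((q(8) + 13)*((√(-16 - 18) - 29) - 35) + 73)*Y = ((8 + 13)*((√(-16 - 18) - 29) - 35) + 73)*48 = (21*((√(-34) - 29) - 35) + 73)*48 = (21*((I*√34 - 29) - 35) + 73)*48 = (21*((-29 + I*√34) - 35) + 73)*48 = (21*(-64 + I*√34) + 73)*48 = ((-1344 + 21*I*√34) + 73)*48 = (-1271 + 21*I*√34)*48 = -61008 + 1008*I*√34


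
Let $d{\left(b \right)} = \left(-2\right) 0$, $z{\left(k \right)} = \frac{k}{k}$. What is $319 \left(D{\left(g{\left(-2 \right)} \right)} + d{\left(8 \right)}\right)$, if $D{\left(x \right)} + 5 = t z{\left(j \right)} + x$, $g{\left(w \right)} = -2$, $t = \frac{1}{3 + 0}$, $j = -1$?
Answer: $- \frac{6380}{3} \approx -2126.7$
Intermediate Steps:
$t = \frac{1}{3} \approx 0.33333$
$z{\left(k \right)} = 1$
$d{\left(b \right)} = 0$
$D{\left(x \right)} = - \frac{14}{3} + x$ ($D{\left(x \right)} = -5 + \left(\frac{1}{3} \cdot 1 + x\right) = -5 + \left(\frac{1}{3} + x\right) = - \frac{14}{3} + x$)
$319 \left(D{\left(g{\left(-2 \right)} \right)} + d{\left(8 \right)}\right) = 319 \left(\left(- \frac{14}{3} - 2\right) + 0\right) = 319 \left(- \frac{20}{3} + 0\right) = 319 \left(- \frac{20}{3}\right) = - \frac{6380}{3}$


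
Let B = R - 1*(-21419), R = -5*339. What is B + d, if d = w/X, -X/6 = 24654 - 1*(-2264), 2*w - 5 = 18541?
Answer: 1061858173/53836 ≈ 19724.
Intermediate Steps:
w = 9273 (w = 5/2 + (½)*18541 = 5/2 + 18541/2 = 9273)
R = -1695
X = -161508 (X = -6*(24654 - 1*(-2264)) = -6*(24654 + 2264) = -6*26918 = -161508)
B = 19724 (B = -1695 - 1*(-21419) = -1695 + 21419 = 19724)
d = -3091/53836 (d = 9273/(-161508) = 9273*(-1/161508) = -3091/53836 ≈ -0.057415)
B + d = 19724 - 3091/53836 = 1061858173/53836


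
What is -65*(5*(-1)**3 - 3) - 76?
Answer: 444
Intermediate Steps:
-65*(5*(-1)**3 - 3) - 76 = -65*(5*(-1) - 3) - 76 = -65*(-5 - 3) - 76 = -65*(-8) - 76 = 520 - 76 = 444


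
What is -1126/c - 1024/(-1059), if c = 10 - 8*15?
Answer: 652537/58245 ≈ 11.203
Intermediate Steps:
c = -110 (c = 10 - 120 = -110)
-1126/c - 1024/(-1059) = -1126/(-110) - 1024/(-1059) = -1126*(-1/110) - 1024*(-1/1059) = 563/55 + 1024/1059 = 652537/58245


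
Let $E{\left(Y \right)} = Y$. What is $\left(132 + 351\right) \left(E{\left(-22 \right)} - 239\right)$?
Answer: $-126063$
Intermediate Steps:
$\left(132 + 351\right) \left(E{\left(-22 \right)} - 239\right) = \left(132 + 351\right) \left(-22 - 239\right) = 483 \left(-261\right) = -126063$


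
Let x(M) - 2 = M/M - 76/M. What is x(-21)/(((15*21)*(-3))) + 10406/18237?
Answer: 67990709/120637755 ≈ 0.56359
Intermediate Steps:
x(M) = 3 - 76/M (x(M) = 2 + (M/M - 76/M) = 2 + (1 - 76/M) = 3 - 76/M)
x(-21)/(((15*21)*(-3))) + 10406/18237 = (3 - 76/(-21))/(((15*21)*(-3))) + 10406/18237 = (3 - 76*(-1/21))/((315*(-3))) + 10406*(1/18237) = (3 + 76/21)/(-945) + 10406/18237 = (139/21)*(-1/945) + 10406/18237 = -139/19845 + 10406/18237 = 67990709/120637755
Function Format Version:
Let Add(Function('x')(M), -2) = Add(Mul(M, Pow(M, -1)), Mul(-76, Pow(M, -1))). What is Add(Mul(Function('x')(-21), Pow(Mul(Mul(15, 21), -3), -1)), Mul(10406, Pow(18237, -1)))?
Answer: Rational(67990709, 120637755) ≈ 0.56359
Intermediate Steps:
Function('x')(M) = Add(3, Mul(-76, Pow(M, -1))) (Function('x')(M) = Add(2, Add(Mul(M, Pow(M, -1)), Mul(-76, Pow(M, -1)))) = Add(2, Add(1, Mul(-76, Pow(M, -1)))) = Add(3, Mul(-76, Pow(M, -1))))
Add(Mul(Function('x')(-21), Pow(Mul(Mul(15, 21), -3), -1)), Mul(10406, Pow(18237, -1))) = Add(Mul(Add(3, Mul(-76, Pow(-21, -1))), Pow(Mul(Mul(15, 21), -3), -1)), Mul(10406, Pow(18237, -1))) = Add(Mul(Add(3, Mul(-76, Rational(-1, 21))), Pow(Mul(315, -3), -1)), Mul(10406, Rational(1, 18237))) = Add(Mul(Add(3, Rational(76, 21)), Pow(-945, -1)), Rational(10406, 18237)) = Add(Mul(Rational(139, 21), Rational(-1, 945)), Rational(10406, 18237)) = Add(Rational(-139, 19845), Rational(10406, 18237)) = Rational(67990709, 120637755)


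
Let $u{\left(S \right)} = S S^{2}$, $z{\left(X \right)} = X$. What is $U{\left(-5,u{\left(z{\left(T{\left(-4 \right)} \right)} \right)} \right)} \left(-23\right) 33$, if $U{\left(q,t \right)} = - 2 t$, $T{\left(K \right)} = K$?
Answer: $-97152$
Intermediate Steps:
$u{\left(S \right)} = S^{3}$
$U{\left(-5,u{\left(z{\left(T{\left(-4 \right)} \right)} \right)} \right)} \left(-23\right) 33 = - 2 \left(-4\right)^{3} \left(-23\right) 33 = \left(-2\right) \left(-64\right) \left(-23\right) 33 = 128 \left(-23\right) 33 = \left(-2944\right) 33 = -97152$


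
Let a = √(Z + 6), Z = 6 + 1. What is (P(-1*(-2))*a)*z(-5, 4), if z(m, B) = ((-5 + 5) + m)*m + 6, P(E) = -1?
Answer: -31*√13 ≈ -111.77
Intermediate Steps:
Z = 7
z(m, B) = 6 + m² (z(m, B) = (0 + m)*m + 6 = m*m + 6 = m² + 6 = 6 + m²)
a = √13 (a = √(7 + 6) = √13 ≈ 3.6056)
(P(-1*(-2))*a)*z(-5, 4) = (-√13)*(6 + (-5)²) = (-√13)*(6 + 25) = -√13*31 = -31*√13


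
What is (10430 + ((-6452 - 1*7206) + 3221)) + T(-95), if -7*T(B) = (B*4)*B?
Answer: -36149/7 ≈ -5164.1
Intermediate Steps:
T(B) = -4*B**2/7 (T(B) = -B*4*B/7 = -4*B*B/7 = -4*B**2/7)
(10430 + ((-6452 - 1*7206) + 3221)) + T(-95) = (10430 + ((-6452 - 1*7206) + 3221)) - 4/7*(-95)**2 = (10430 + ((-6452 - 7206) + 3221)) - 4/7*9025 = (10430 + (-13658 + 3221)) - 36100/7 = (10430 - 10437) - 36100/7 = -7 - 36100/7 = -36149/7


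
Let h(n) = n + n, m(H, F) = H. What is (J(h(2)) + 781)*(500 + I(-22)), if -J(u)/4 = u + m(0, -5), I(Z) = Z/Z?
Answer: 383265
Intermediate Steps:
h(n) = 2*n
I(Z) = 1
J(u) = -4*u (J(u) = -4*(u + 0) = -4*u)
(J(h(2)) + 781)*(500 + I(-22)) = (-8*2 + 781)*(500 + 1) = (-4*4 + 781)*501 = (-16 + 781)*501 = 765*501 = 383265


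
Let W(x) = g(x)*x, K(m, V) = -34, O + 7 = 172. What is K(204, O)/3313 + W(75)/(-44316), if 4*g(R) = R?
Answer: -2740289/65252848 ≈ -0.041995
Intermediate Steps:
O = 165 (O = -7 + 172 = 165)
g(R) = R/4
W(x) = x**2/4 (W(x) = (x/4)*x = x**2/4)
K(204, O)/3313 + W(75)/(-44316) = -34/3313 + ((1/4)*75**2)/(-44316) = -34*1/3313 + ((1/4)*5625)*(-1/44316) = -34/3313 + (5625/4)*(-1/44316) = -34/3313 - 625/19696 = -2740289/65252848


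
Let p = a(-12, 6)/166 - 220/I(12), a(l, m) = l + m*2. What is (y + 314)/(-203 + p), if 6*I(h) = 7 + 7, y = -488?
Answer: 1218/2081 ≈ 0.58530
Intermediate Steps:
a(l, m) = l + 2*m
I(h) = 7/3 (I(h) = (7 + 7)/6 = (1/6)*14 = 7/3)
p = -660/7 (p = (-12 + 2*6)/166 - 220/7/3 = (-12 + 12)*(1/166) - 220*3/7 = 0*(1/166) - 660/7 = 0 - 660/7 = -660/7 ≈ -94.286)
(y + 314)/(-203 + p) = (-488 + 314)/(-203 - 660/7) = -174/(-2081/7) = -174*(-7/2081) = 1218/2081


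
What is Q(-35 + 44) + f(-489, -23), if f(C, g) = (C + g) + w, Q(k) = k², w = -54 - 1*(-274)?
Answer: -211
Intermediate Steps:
w = 220 (w = -54 + 274 = 220)
f(C, g) = 220 + C + g (f(C, g) = (C + g) + 220 = 220 + C + g)
Q(-35 + 44) + f(-489, -23) = (-35 + 44)² + (220 - 489 - 23) = 9² - 292 = 81 - 292 = -211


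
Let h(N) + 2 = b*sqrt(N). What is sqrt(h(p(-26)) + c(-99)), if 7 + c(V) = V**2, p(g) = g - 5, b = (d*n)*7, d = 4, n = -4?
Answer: 4*sqrt(612 - 7*I*sqrt(31)) ≈ 99.005 - 3.1493*I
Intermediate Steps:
b = -112 (b = (4*(-4))*7 = -16*7 = -112)
p(g) = -5 + g
h(N) = -2 - 112*sqrt(N)
c(V) = -7 + V**2
sqrt(h(p(-26)) + c(-99)) = sqrt((-2 - 112*sqrt(-5 - 26)) + (-7 + (-99)**2)) = sqrt((-2 - 112*I*sqrt(31)) + (-7 + 9801)) = sqrt((-2 - 112*I*sqrt(31)) + 9794) = sqrt(9792 - 112*I*sqrt(31))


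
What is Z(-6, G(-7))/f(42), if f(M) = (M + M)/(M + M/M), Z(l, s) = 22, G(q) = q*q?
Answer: 473/42 ≈ 11.262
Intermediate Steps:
G(q) = q**2
f(M) = 2*M/(1 + M) (f(M) = (2*M)/(M + 1) = (2*M)/(1 + M) = 2*M/(1 + M))
Z(-6, G(-7))/f(42) = 22/((2*42/(1 + 42))) = 22/((2*42/43)) = 22/((2*42*(1/43))) = 22/(84/43) = 22*(43/84) = 473/42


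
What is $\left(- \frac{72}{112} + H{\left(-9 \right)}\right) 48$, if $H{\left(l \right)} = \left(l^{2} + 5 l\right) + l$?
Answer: $\frac{8856}{7} \approx 1265.1$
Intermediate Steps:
$H{\left(l \right)} = l^{2} + 6 l$
$\left(- \frac{72}{112} + H{\left(-9 \right)}\right) 48 = \left(- \frac{72}{112} - 9 \left(6 - 9\right)\right) 48 = \left(\left(-72\right) \frac{1}{112} - -27\right) 48 = \left(- \frac{9}{14} + 27\right) 48 = \frac{369}{14} \cdot 48 = \frac{8856}{7}$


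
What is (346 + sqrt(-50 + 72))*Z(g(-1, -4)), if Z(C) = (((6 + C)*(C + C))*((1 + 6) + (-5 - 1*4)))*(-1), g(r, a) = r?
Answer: -6920 - 20*sqrt(22) ≈ -7013.8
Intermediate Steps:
Z(C) = 4*C*(6 + C) (Z(C) = (((6 + C)*(2*C))*(7 + (-5 - 4)))*(-1) = ((2*C*(6 + C))*(7 - 9))*(-1) = ((2*C*(6 + C))*(-2))*(-1) = -4*C*(6 + C)*(-1) = 4*C*(6 + C))
(346 + sqrt(-50 + 72))*Z(g(-1, -4)) = (346 + sqrt(-50 + 72))*(4*(-1)*(6 - 1)) = (346 + sqrt(22))*(4*(-1)*5) = (346 + sqrt(22))*(-20) = -6920 - 20*sqrt(22)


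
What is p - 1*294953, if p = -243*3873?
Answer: -1236092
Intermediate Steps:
p = -941139
p - 1*294953 = -941139 - 1*294953 = -941139 - 294953 = -1236092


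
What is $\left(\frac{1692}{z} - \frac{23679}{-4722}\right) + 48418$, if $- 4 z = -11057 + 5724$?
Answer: $\frac{406480313557}{8394142} \approx 48424.0$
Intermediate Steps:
$z = \frac{5333}{4}$ ($z = - \frac{-11057 + 5724}{4} = \left(- \frac{1}{4}\right) \left(-5333\right) = \frac{5333}{4} \approx 1333.3$)
$\left(\frac{1692}{z} - \frac{23679}{-4722}\right) + 48418 = \left(\frac{1692}{\frac{5333}{4}} - \frac{23679}{-4722}\right) + 48418 = \left(1692 \cdot \frac{4}{5333} - - \frac{7893}{1574}\right) + 48418 = \left(\frac{6768}{5333} + \frac{7893}{1574}\right) + 48418 = \frac{52746201}{8394142} + 48418 = \frac{406480313557}{8394142}$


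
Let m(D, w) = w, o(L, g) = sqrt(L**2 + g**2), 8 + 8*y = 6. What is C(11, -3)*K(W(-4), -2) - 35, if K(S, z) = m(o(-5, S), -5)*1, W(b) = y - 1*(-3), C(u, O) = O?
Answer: -20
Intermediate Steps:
y = -1/4 (y = -1 + (1/8)*6 = -1 + 3/4 = -1/4 ≈ -0.25000)
W(b) = 11/4 (W(b) = -1/4 - 1*(-3) = -1/4 + 3 = 11/4)
K(S, z) = -5 (K(S, z) = -5*1 = -5)
C(11, -3)*K(W(-4), -2) - 35 = -3*(-5) - 35 = 15 - 35 = -20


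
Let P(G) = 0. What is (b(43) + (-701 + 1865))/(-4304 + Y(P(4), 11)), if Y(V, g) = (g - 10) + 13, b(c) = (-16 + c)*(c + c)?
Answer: -581/715 ≈ -0.81259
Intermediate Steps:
b(c) = 2*c*(-16 + c) (b(c) = (-16 + c)*(2*c) = 2*c*(-16 + c))
Y(V, g) = 3 + g (Y(V, g) = (-10 + g) + 13 = 3 + g)
(b(43) + (-701 + 1865))/(-4304 + Y(P(4), 11)) = (2*43*(-16 + 43) + (-701 + 1865))/(-4304 + (3 + 11)) = (2*43*27 + 1164)/(-4304 + 14) = (2322 + 1164)/(-4290) = 3486*(-1/4290) = -581/715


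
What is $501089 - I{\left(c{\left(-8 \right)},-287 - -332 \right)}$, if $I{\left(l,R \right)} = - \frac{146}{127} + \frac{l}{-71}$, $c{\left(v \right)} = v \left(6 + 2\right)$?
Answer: $\frac{4518321751}{9017} \approx 5.0109 \cdot 10^{5}$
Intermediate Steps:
$c{\left(v \right)} = 8 v$ ($c{\left(v \right)} = v 8 = 8 v$)
$I{\left(l,R \right)} = - \frac{146}{127} - \frac{l}{71}$ ($I{\left(l,R \right)} = \left(-146\right) \frac{1}{127} + l \left(- \frac{1}{71}\right) = - \frac{146}{127} - \frac{l}{71}$)
$501089 - I{\left(c{\left(-8 \right)},-287 - -332 \right)} = 501089 - \left(- \frac{146}{127} - \frac{8 \left(-8\right)}{71}\right) = 501089 - \left(- \frac{146}{127} - - \frac{64}{71}\right) = 501089 - \left(- \frac{146}{127} + \frac{64}{71}\right) = 501089 - - \frac{2238}{9017} = 501089 + \frac{2238}{9017} = \frac{4518321751}{9017}$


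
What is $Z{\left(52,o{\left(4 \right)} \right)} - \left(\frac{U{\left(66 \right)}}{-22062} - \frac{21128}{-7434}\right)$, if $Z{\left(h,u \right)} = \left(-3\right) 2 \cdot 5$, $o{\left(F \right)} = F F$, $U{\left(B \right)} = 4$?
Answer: $- \frac{448863620}{13667409} \approx -32.842$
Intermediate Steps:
$o{\left(F \right)} = F^{2}$
$Z{\left(h,u \right)} = -30$ ($Z{\left(h,u \right)} = \left(-6\right) 5 = -30$)
$Z{\left(52,o{\left(4 \right)} \right)} - \left(\frac{U{\left(66 \right)}}{-22062} - \frac{21128}{-7434}\right) = -30 - \left(\frac{4}{-22062} - \frac{21128}{-7434}\right) = -30 - \left(4 \left(- \frac{1}{22062}\right) - - \frac{10564}{3717}\right) = -30 - \left(- \frac{2}{11031} + \frac{10564}{3717}\right) = -30 - \frac{38841350}{13667409} = - \frac{448863620}{13667409}$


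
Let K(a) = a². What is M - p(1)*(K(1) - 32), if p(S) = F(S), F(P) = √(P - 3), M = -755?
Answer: -755 + 31*I*√2 ≈ -755.0 + 43.841*I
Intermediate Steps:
F(P) = √(-3 + P)
p(S) = √(-3 + S)
M - p(1)*(K(1) - 32) = -755 - √(-3 + 1)*(1² - 32) = -755 - √(-2)*(1 - 32) = -755 - I*√2*(-31) = -755 - (-31)*I*√2 = -755 + 31*I*√2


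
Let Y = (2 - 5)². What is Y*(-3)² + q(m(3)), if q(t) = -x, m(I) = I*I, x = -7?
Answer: 88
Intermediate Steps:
m(I) = I²
q(t) = 7 (q(t) = -1*(-7) = 7)
Y = 9 (Y = (-3)² = 9)
Y*(-3)² + q(m(3)) = 9*(-3)² + 7 = 9*9 + 7 = 81 + 7 = 88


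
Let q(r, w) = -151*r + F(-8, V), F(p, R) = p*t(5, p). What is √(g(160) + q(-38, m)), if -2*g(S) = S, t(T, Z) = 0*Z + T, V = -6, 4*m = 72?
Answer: 53*√2 ≈ 74.953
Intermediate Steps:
m = 18 (m = (¼)*72 = 18)
t(T, Z) = T (t(T, Z) = 0 + T = T)
g(S) = -S/2
F(p, R) = 5*p (F(p, R) = p*5 = 5*p)
q(r, w) = -40 - 151*r (q(r, w) = -151*r + 5*(-8) = -151*r - 40 = -40 - 151*r)
√(g(160) + q(-38, m)) = √(-½*160 + (-40 - 151*(-38))) = √(-80 + (-40 + 5738)) = √(-80 + 5698) = √5618 = 53*√2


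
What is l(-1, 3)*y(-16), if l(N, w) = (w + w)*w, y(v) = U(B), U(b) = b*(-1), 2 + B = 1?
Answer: 18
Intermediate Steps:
B = -1 (B = -2 + 1 = -1)
U(b) = -b
y(v) = 1 (y(v) = -1*(-1) = 1)
l(N, w) = 2*w² (l(N, w) = (2*w)*w = 2*w²)
l(-1, 3)*y(-16) = (2*3²)*1 = (2*9)*1 = 18*1 = 18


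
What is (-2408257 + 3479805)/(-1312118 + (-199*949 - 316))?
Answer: -1071548/1501285 ≈ -0.71375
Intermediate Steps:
(-2408257 + 3479805)/(-1312118 + (-199*949 - 316)) = 1071548/(-1312118 + (-188851 - 316)) = 1071548/(-1312118 - 189167) = 1071548/(-1501285) = 1071548*(-1/1501285) = -1071548/1501285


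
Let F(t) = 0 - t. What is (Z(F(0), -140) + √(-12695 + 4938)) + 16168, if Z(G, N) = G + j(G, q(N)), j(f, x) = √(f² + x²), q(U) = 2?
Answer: 16170 + I*√7757 ≈ 16170.0 + 88.074*I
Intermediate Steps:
F(t) = -t
Z(G, N) = G + √(4 + G²) (Z(G, N) = G + √(G² + 2²) = G + √(G² + 4) = G + √(4 + G²))
(Z(F(0), -140) + √(-12695 + 4938)) + 16168 = ((-1*0 + √(4 + (-1*0)²)) + √(-12695 + 4938)) + 16168 = ((0 + √(4 + 0²)) + √(-7757)) + 16168 = ((0 + √(4 + 0)) + I*√7757) + 16168 = ((0 + √4) + I*√7757) + 16168 = ((0 + 2) + I*√7757) + 16168 = (2 + I*√7757) + 16168 = 16170 + I*√7757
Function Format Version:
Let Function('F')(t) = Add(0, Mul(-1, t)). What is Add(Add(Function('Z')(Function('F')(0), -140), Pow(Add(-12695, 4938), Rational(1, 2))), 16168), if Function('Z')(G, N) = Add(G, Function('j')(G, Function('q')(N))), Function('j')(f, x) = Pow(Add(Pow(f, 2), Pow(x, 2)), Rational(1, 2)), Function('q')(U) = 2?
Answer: Add(16170, Mul(I, Pow(7757, Rational(1, 2)))) ≈ Add(16170., Mul(88.074, I))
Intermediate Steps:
Function('F')(t) = Mul(-1, t)
Function('Z')(G, N) = Add(G, Pow(Add(4, Pow(G, 2)), Rational(1, 2))) (Function('Z')(G, N) = Add(G, Pow(Add(Pow(G, 2), Pow(2, 2)), Rational(1, 2))) = Add(G, Pow(Add(Pow(G, 2), 4), Rational(1, 2))) = Add(G, Pow(Add(4, Pow(G, 2)), Rational(1, 2))))
Add(Add(Function('Z')(Function('F')(0), -140), Pow(Add(-12695, 4938), Rational(1, 2))), 16168) = Add(Add(Add(Mul(-1, 0), Pow(Add(4, Pow(Mul(-1, 0), 2)), Rational(1, 2))), Pow(Add(-12695, 4938), Rational(1, 2))), 16168) = Add(Add(Add(0, Pow(Add(4, Pow(0, 2)), Rational(1, 2))), Pow(-7757, Rational(1, 2))), 16168) = Add(Add(Add(0, Pow(Add(4, 0), Rational(1, 2))), Mul(I, Pow(7757, Rational(1, 2)))), 16168) = Add(Add(Add(0, Pow(4, Rational(1, 2))), Mul(I, Pow(7757, Rational(1, 2)))), 16168) = Add(Add(Add(0, 2), Mul(I, Pow(7757, Rational(1, 2)))), 16168) = Add(Add(2, Mul(I, Pow(7757, Rational(1, 2)))), 16168) = Add(16170, Mul(I, Pow(7757, Rational(1, 2))))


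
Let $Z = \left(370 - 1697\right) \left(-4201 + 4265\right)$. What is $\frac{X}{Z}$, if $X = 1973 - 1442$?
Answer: $- \frac{531}{84928} \approx -0.0062524$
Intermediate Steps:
$Z = -84928$ ($Z = \left(-1327\right) 64 = -84928$)
$X = 531$
$\frac{X}{Z} = \frac{531}{-84928} = 531 \left(- \frac{1}{84928}\right) = - \frac{531}{84928}$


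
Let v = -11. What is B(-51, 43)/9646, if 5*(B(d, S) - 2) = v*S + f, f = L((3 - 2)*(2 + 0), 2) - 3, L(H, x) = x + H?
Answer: -33/3445 ≈ -0.0095791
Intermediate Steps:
L(H, x) = H + x
f = 1 (f = ((3 - 2)*(2 + 0) + 2) - 3 = (1*2 + 2) - 3 = (2 + 2) - 3 = 4 - 3 = 1)
B(d, S) = 11/5 - 11*S/5 (B(d, S) = 2 + (-11*S + 1)/5 = 2 + (1 - 11*S)/5 = 2 + (⅕ - 11*S/5) = 11/5 - 11*S/5)
B(-51, 43)/9646 = (11/5 - 11/5*43)/9646 = (11/5 - 473/5)*(1/9646) = -462/5*1/9646 = -33/3445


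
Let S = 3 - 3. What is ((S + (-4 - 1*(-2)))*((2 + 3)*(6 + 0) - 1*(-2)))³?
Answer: -262144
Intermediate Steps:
S = 0
((S + (-4 - 1*(-2)))*((2 + 3)*(6 + 0) - 1*(-2)))³ = ((0 + (-4 - 1*(-2)))*((2 + 3)*(6 + 0) - 1*(-2)))³ = ((0 + (-4 + 2))*(5*6 + 2))³ = ((0 - 2)*(30 + 2))³ = (-2*32)³ = (-64)³ = -262144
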